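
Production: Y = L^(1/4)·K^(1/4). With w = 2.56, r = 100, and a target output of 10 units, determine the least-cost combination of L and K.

L* = 625, K* = 16

Cost minimization requires the marginal rate of technical substitution to equal the input-price ratio: MP_L/MP_K = w/r.
Here MP_L/MP_K = (1/4)·(K/L)/(1/4) = (K/L). Setting this equal to 2.56/100 = 0.0256 gives K = 0.0256L.
Substituting into Y = 10: L^(1/4)·(0.0256L)^(1/4) = 10.
Solving, L = 625 and K = 16.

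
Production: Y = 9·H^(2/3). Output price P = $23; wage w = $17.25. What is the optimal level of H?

H* = 512

MP_H = (2/3)·9·H^(-1/3) = 6·H^(-1/3).
Profit maximization for a price taker requires P·MP_H = w: 23·6·H^(-1/3) = 17.25.
So H^(-1/3) = 0.125, which gives H = 512.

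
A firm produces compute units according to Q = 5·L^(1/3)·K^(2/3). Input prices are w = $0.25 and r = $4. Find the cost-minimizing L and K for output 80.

Cost minimization requires the marginal rate of technical substitution to equal the input-price ratio: MP_L/MP_K = w/r.
Here MP_L/MP_K = (1/3)·(K/L)/(2/3) = 0.5·(K/L). Setting this equal to 0.25/4 = 0.0625 gives K = 0.125L.
Substituting into Q = 80: 5·L^(1/3)·(0.125L)^(2/3) = 80.
Solving, L = 64 and K = 8.

L* = 64, K* = 8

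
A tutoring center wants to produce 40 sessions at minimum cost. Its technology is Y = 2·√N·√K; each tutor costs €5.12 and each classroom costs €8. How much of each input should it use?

Cost minimization requires the marginal rate of technical substitution to equal the input-price ratio: MP_N/MP_K = w/r.
Here MP_N/MP_K = (1/2)·(K/N)/(1/2) = (K/N). Setting this equal to 5.12/8 = 0.64 gives K = 0.64N.
Substituting into Y = 40: 2·N^(1/2)·(0.64N)^(1/2) = 40.
Solving, N = 25 and K = 16.

N* = 25, K* = 16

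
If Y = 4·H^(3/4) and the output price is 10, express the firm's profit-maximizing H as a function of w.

MP_H = (3/4)·4·H^(-1/4) = 3·H^(-1/4).
Setting P·MP_H = w: 30·H^(-1/4) = w.
Solving for H: H^(-1/4) = w/30, so H = (30/w)^(4).

H(w) = 810000/w^(4)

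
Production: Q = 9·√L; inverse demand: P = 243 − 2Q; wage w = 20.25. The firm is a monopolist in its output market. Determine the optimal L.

L* = 36

Marginal revenue from the inverse demand is MR = 243 − 4Q.
The marginal product is MP_L = 4.5·L^(-1/2).
A monopolist hires until marginal revenue product equals the wage: MR·MP_L = w.
At L, Q = 9·√L. Substituting and solving: (243 − 36·√L)·4.5·L^(-1/2) = 20.25 gives L = 36.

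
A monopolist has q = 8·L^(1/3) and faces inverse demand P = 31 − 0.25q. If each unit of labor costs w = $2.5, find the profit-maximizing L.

Marginal revenue from the inverse demand is MR = 31 − 0.5q.
The marginal product is MP_L = (8/3)·L^(-2/3).
A monopolist hires until marginal revenue product equals the wage: MR·MP_L = w.
At L, q = 8·L^(1/3). Substituting and solving: (31 − 4·L^(1/3))·(8/3)·L^(-2/3) = 2.5 gives L = 64.

L* = 64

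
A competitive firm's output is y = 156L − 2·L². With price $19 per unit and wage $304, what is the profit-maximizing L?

The marginal product of L is MP_L = 156 − 4L.
A price-taking firm hires until the value of the marginal product equals the wage: P·MP_L = w, so 19·(156 − 4L) = 304.
Then 156 − 4L = 16, giving L = 35.

L* = 35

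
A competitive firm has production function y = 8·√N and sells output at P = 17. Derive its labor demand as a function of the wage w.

N(w) = 4624/w²

MP_N = (1/2)·8·N^(-1/2) = 4·N^(-1/2).
Setting P·MP_N = w: 68·N^(-1/2) = w.
Solving for N: N^(-1/2) = w/68, so N = (68/w)^(2).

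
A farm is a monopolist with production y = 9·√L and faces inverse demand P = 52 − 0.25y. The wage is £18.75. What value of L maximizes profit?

Marginal revenue from the inverse demand is MR = 52 − 0.5y.
The marginal product is MP_L = 4.5·L^(-1/2).
A monopolist hires until marginal revenue product equals the wage: MR·MP_L = w.
At L, y = 9·√L. Substituting and solving: (52 − 4.5·√L)·4.5·L^(-1/2) = 18.75 gives L = 36.

L* = 36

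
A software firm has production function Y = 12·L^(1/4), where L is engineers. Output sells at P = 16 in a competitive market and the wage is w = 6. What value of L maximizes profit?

MP_L = (1/4)·12·L^(-3/4) = 3·L^(-3/4).
Profit maximization for a price taker requires P·MP_L = w: 16·3·L^(-3/4) = 6.
So L^(-3/4) = 0.125, which gives L = 16.

L* = 16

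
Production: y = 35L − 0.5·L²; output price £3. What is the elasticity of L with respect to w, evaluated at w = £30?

From P·MP_L = w with MP_L = 35 − L, labor demand is L(w) = 35 − w/3.
dL/dw = −1/(3) = -1/3.
At w = 30, L = 25, so ε = (dL/dw)·(w/L) = (-1/3)·(30/25) = -0.4.

ε = -0.4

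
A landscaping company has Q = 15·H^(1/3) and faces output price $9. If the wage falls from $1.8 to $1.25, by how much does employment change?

ΔH = 91

From P·MP_H = w with MP_H = 5·H^(-2/3), the labor demand is H(w) = (45/w)^(3/2).
At w = 1.8: H = 125. At w = 1.25: H = 216.
ΔH = 216 − 125 = 91.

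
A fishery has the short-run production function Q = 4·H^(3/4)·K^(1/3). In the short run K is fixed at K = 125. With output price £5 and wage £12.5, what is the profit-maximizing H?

H* = 1296

With K = 125, MP_H = (3/4)·4·H^(-1/4)·125^(1/3) = 15·H^(-1/4).
Profit maximization for a price taker requires P·MP_H = w: 5·15·H^(-1/4) = 12.5.
So H^(-1/4) = 1/6, which gives H = 1296.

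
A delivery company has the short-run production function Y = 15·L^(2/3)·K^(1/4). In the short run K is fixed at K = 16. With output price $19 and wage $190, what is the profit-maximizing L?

With K = 16, MP_L = (2/3)·15·L^(-1/3)·16^(1/4) = 20·L^(-1/3).
Profit maximization for a price taker requires P·MP_L = w: 19·20·L^(-1/3) = 190.
So L^(-1/3) = 0.5, which gives L = 8.

L* = 8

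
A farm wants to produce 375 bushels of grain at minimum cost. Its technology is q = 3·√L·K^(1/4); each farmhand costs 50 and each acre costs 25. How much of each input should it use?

L* = 625, K* = 625

Cost minimization requires the marginal rate of technical substitution to equal the input-price ratio: MP_L/MP_K = w/r.
Here MP_L/MP_K = (1/2)·(K/L)/(1/4) = 2·(K/L). Setting this equal to 50/25 = 2 gives K = L.
Substituting into q = 375: 3·L^(1/2)·(L)^(1/4) = 375.
Solving, L = 625 and K = 625.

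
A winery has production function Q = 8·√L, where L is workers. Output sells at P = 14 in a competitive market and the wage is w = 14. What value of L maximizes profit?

L* = 16

MP_L = (1/2)·8·L^(-1/2) = 4·L^(-1/2).
Profit maximization for a price taker requires P·MP_L = w: 14·4·L^(-1/2) = 14.
So L^(-1/2) = 0.25, which gives L = 16.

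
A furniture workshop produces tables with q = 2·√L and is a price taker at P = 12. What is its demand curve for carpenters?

L(w) = 144/w²

MP_L = (1/2)·2·L^(-1/2) = L^(-1/2).
Setting P·MP_L = w: 12·L^(-1/2) = w.
Solving for L: L^(-1/2) = w/12, so L = (12/w)^(2).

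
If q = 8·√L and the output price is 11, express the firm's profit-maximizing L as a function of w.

MP_L = (1/2)·8·L^(-1/2) = 4·L^(-1/2).
Setting P·MP_L = w: 44·L^(-1/2) = w.
Solving for L: L^(-1/2) = w/44, so L = (44/w)^(2).

L(w) = 1936/w²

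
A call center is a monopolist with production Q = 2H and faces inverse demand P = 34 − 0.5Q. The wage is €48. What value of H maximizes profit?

Marginal revenue from the inverse demand is MR = 34 − Q.
The marginal product is MP_H = 2.
A monopolist hires until marginal revenue product equals the wage: MR·MP_H = w.
(34 − 2H)·2 = 48, so H = 5.

H* = 5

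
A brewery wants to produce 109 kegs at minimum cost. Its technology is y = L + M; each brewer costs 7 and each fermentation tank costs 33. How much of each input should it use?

L* = 109, M* = 0

The inputs are perfect substitutes, so the firm uses whichever has the lower cost per unit of output.
Cost per unit of output via L is 7; via M it is 33. L is cheaper.
Producing y = 109 with L alone: L = 109, M = 0.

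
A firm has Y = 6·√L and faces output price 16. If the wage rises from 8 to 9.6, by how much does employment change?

ΔL = -11

From P·MP_L = w with MP_L = 3·L^(-1/2), the labor demand is L(w) = (48/w)^(2).
At w = 8: L = 36. At w = 9.6: L = 25.
ΔL = 25 − 36 = -11.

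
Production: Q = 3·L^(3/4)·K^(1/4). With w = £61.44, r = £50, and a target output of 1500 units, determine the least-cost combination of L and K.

Cost minimization requires the marginal rate of technical substitution to equal the input-price ratio: MP_L/MP_K = w/r.
Here MP_L/MP_K = (3/4)·(K/L)/(1/4) = 3·(K/L). Setting this equal to 61.44/50 = 1.2288 gives K = 0.4096L.
Substituting into Q = 1500: 3·L^(3/4)·(0.4096L)^(1/4) = 1500.
Solving, L = 625 and K = 256.

L* = 625, K* = 256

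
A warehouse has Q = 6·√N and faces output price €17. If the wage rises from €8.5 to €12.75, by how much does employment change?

From P·MP_N = w with MP_N = 3·N^(-1/2), the labor demand is N(w) = (51/w)^(2).
At w = 8.5: N = 36. At w = 12.75: N = 16.
ΔN = 16 − 36 = -20.

ΔN = -20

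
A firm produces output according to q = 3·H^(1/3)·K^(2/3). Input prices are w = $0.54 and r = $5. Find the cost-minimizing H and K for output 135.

Cost minimization requires the marginal rate of technical substitution to equal the input-price ratio: MP_H/MP_K = w/r.
Here MP_H/MP_K = (1/3)·(K/H)/(2/3) = 0.5·(K/H). Setting this equal to 0.54/5 = 0.108 gives K = 0.216H.
Substituting into q = 135: 3·H^(1/3)·(0.216H)^(2/3) = 135.
Solving, H = 125 and K = 27.

H* = 125, K* = 27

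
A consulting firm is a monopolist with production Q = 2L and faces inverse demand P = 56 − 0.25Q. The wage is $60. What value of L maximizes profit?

Marginal revenue from the inverse demand is MR = 56 − 0.5Q.
The marginal product is MP_L = 2.
A monopolist hires until marginal revenue product equals the wage: MR·MP_L = w.
(56 − L)·2 = 60, so L = 26.

L* = 26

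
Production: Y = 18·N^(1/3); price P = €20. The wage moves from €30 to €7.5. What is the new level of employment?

From P·MP_N = w with MP_N = 6·N^(-2/3), the labor demand is N(w) = (120/w)^(3/2).
At w = 30: N = 8. At w = 7.5: N = 64.

N* = 64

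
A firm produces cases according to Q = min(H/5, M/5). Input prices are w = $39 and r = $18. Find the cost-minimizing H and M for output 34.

With a fixed-proportions technology, the cost-minimizing bundle uses no slack in either input: H/5 = M/5 = Q.
So H = 5·34 = 170 and M = 5·34 = 170.

H* = 170, M* = 170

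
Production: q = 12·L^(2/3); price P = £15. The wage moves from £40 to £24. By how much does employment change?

ΔL = 98

From P·MP_L = w with MP_L = 8·L^(-1/3), the labor demand is L(w) = (120/w)^(3).
At w = 40: L = 27. At w = 24: L = 125.
ΔL = 125 − 27 = 98.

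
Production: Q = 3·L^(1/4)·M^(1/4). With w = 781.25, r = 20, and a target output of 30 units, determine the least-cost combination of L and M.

L* = 16, M* = 625

Cost minimization requires the marginal rate of technical substitution to equal the input-price ratio: MP_L/MP_M = w/r.
Here MP_L/MP_M = (1/4)·(M/L)/(1/4) = (M/L). Setting this equal to 781.25/20 = 39.0625 gives M = 39.0625L.
Substituting into Q = 30: 3·L^(1/4)·(39.0625L)^(1/4) = 30.
Solving, L = 16 and M = 625.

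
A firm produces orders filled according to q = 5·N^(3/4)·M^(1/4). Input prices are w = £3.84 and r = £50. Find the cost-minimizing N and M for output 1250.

Cost minimization requires the marginal rate of technical substitution to equal the input-price ratio: MP_N/MP_M = w/r.
Here MP_N/MP_M = (3/4)·(M/N)/(1/4) = 3·(M/N). Setting this equal to 3.84/50 = 0.0768 gives M = 0.0256N.
Substituting into q = 1250: 5·N^(3/4)·(0.0256N)^(1/4) = 1250.
Solving, N = 625 and M = 16.

N* = 625, M* = 16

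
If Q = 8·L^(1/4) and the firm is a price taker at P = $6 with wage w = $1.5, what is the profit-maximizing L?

MP_L = (1/4)·8·L^(-3/4) = 2·L^(-3/4).
Profit maximization for a price taker requires P·MP_L = w: 6·2·L^(-3/4) = 1.5.
So L^(-3/4) = 0.125, which gives L = 16.

L* = 16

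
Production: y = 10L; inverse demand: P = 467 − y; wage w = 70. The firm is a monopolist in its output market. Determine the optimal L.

L* = 23

Marginal revenue from the inverse demand is MR = 467 − 2y.
The marginal product is MP_L = 10.
A monopolist hires until marginal revenue product equals the wage: MR·MP_L = w.
(467 − 20L)·10 = 70, so L = 23.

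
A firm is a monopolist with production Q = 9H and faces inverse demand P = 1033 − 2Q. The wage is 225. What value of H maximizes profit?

Marginal revenue from the inverse demand is MR = 1033 − 4Q.
The marginal product is MP_H = 9.
A monopolist hires until marginal revenue product equals the wage: MR·MP_H = w.
(1033 − 36H)·9 = 225, so H = 28.

H* = 28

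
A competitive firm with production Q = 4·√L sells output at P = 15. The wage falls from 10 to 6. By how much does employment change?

From P·MP_L = w with MP_L = 2·L^(-1/2), the labor demand is L(w) = (30/w)^(2).
At w = 10: L = 9. At w = 6: L = 25.
ΔL = 25 − 9 = 16.

ΔL = 16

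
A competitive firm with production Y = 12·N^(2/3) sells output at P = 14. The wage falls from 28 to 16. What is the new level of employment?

N* = 343

From P·MP_N = w with MP_N = 8·N^(-1/3), the labor demand is N(w) = (112/w)^(3).
At w = 28: N = 64. At w = 16: N = 343.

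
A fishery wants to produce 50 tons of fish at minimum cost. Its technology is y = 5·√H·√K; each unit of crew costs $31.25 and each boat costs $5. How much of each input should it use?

Cost minimization requires the marginal rate of technical substitution to equal the input-price ratio: MP_H/MP_K = w/r.
Here MP_H/MP_K = (1/2)·(K/H)/(1/2) = (K/H). Setting this equal to 31.25/5 = 6.25 gives K = 6.25H.
Substituting into y = 50: 5·H^(1/2)·(6.25H)^(1/2) = 50.
Solving, H = 4 and K = 25.

H* = 4, K* = 25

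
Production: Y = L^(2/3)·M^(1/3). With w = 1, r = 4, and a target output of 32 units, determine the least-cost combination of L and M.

Cost minimization requires the marginal rate of technical substitution to equal the input-price ratio: MP_L/MP_M = w/r.
Here MP_L/MP_M = (2/3)·(M/L)/(1/3) = 2·(M/L). Setting this equal to 1/4 = 0.25 gives M = 0.125L.
Substituting into Y = 32: L^(2/3)·(0.125L)^(1/3) = 32.
Solving, L = 64 and M = 8.

L* = 64, M* = 8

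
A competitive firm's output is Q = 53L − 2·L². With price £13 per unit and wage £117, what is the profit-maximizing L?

L* = 11

The marginal product of L is MP_L = 53 − 4L.
A price-taking firm hires until the value of the marginal product equals the wage: P·MP_L = w, so 13·(53 − 4L) = 117.
Then 53 − 4L = 9, giving L = 11.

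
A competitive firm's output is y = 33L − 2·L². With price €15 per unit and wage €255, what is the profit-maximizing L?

The marginal product of L is MP_L = 33 − 4L.
A price-taking firm hires until the value of the marginal product equals the wage: P·MP_L = w, so 15·(33 − 4L) = 255.
Then 33 − 4L = 17, giving L = 4.

L* = 4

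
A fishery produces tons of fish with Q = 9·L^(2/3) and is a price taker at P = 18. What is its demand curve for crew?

L(w) = 1259712/w³

MP_L = (2/3)·9·L^(-1/3) = 6·L^(-1/3).
Setting P·MP_L = w: 108·L^(-1/3) = w.
Solving for L: L^(-1/3) = w/108, so L = (108/w)^(3).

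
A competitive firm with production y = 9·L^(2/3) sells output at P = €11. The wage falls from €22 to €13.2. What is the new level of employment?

L* = 125

From P·MP_L = w with MP_L = 6·L^(-1/3), the labor demand is L(w) = (66/w)^(3).
At w = 22: L = 27. At w = 13.2: L = 125.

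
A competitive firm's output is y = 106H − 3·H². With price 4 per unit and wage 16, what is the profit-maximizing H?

H* = 17

The marginal product of H is MP_H = 106 − 6H.
A price-taking firm hires until the value of the marginal product equals the wage: P·MP_H = w, so 4·(106 − 6H) = 16.
Then 106 − 6H = 4, giving H = 17.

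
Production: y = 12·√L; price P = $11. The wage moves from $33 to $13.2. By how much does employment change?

ΔL = 21

From P·MP_L = w with MP_L = 6·L^(-1/2), the labor demand is L(w) = (66/w)^(2).
At w = 33: L = 4. At w = 13.2: L = 25.
ΔL = 25 − 4 = 21.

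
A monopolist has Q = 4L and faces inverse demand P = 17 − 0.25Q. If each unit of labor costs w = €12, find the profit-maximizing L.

L* = 7

Marginal revenue from the inverse demand is MR = 17 − 0.5Q.
The marginal product is MP_L = 4.
A monopolist hires until marginal revenue product equals the wage: MR·MP_L = w.
(17 − 2L)·4 = 12, so L = 7.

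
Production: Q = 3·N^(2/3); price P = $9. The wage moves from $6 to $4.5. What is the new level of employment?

From P·MP_N = w with MP_N = 2·N^(-1/3), the labor demand is N(w) = (18/w)^(3).
At w = 6: N = 27. At w = 4.5: N = 64.

N* = 64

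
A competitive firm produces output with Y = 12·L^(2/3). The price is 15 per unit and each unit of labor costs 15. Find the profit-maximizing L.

L* = 512

MP_L = (2/3)·12·L^(-1/3) = 8·L^(-1/3).
Profit maximization for a price taker requires P·MP_L = w: 15·8·L^(-1/3) = 15.
So L^(-1/3) = 0.125, which gives L = 512.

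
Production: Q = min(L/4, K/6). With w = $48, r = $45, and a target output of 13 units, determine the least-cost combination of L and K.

L* = 52, K* = 78

With a fixed-proportions technology, the cost-minimizing bundle uses no slack in either input: L/4 = K/6 = Q.
So L = 4·13 = 52 and K = 6·13 = 78.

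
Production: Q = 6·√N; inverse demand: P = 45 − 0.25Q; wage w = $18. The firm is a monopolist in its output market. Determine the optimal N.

N* = 25

Marginal revenue from the inverse demand is MR = 45 − 0.5Q.
The marginal product is MP_N = 3·N^(-1/2).
A monopolist hires until marginal revenue product equals the wage: MR·MP_N = w.
At N, Q = 6·√N. Substituting and solving: (45 − 3·√N)·3·N^(-1/2) = 18 gives N = 25.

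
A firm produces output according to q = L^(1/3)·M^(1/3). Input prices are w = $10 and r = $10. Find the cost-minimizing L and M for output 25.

L* = 125, M* = 125

Cost minimization requires the marginal rate of technical substitution to equal the input-price ratio: MP_L/MP_M = w/r.
Here MP_L/MP_M = (1/3)·(M/L)/(1/3) = (M/L). Setting this equal to 10/10 = 1 gives M = L.
Substituting into q = 25: L^(1/3)·(L)^(1/3) = 25.
Solving, L = 125 and M = 125.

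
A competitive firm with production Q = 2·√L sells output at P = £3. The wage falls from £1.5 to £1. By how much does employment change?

ΔL = 5

From P·MP_L = w with MP_L = L^(-1/2), the labor demand is L(w) = (3/w)^(2).
At w = 1.5: L = 4. At w = 1: L = 9.
ΔL = 9 − 4 = 5.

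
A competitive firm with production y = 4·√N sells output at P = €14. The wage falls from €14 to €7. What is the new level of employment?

From P·MP_N = w with MP_N = 2·N^(-1/2), the labor demand is N(w) = (28/w)^(2).
At w = 14: N = 4. At w = 7: N = 16.

N* = 16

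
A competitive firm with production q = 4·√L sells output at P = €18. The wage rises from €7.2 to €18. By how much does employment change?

ΔL = -21

From P·MP_L = w with MP_L = 2·L^(-1/2), the labor demand is L(w) = (36/w)^(2).
At w = 7.2: L = 25. At w = 18: L = 4.
ΔL = 4 − 25 = -21.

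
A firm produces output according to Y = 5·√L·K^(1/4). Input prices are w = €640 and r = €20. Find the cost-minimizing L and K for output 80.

Cost minimization requires the marginal rate of technical substitution to equal the input-price ratio: MP_L/MP_K = w/r.
Here MP_L/MP_K = (1/2)·(K/L)/(1/4) = 2·(K/L). Setting this equal to 640/20 = 32 gives K = 16L.
Substituting into Y = 80: 5·L^(1/2)·(16L)^(1/4) = 80.
Solving, L = 16 and K = 256.

L* = 16, K* = 256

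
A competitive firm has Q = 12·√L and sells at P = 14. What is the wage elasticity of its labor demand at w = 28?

MP_L = (1/2)·12·L^(-1/2), so P·MP_L = w gives 84·L^(-1/2) = w.
Solving, L(w) = (84/w)^(2). This is a constant-elasticity form: L ∝ w^(−2), so ε = −2.

ε = -2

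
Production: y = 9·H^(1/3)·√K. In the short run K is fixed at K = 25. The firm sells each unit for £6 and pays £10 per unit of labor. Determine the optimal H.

H* = 27

With K = 25, MP_H = (1/3)·9·H^(-2/3)·25^(1/2) = 15·H^(-2/3).
Profit maximization for a price taker requires P·MP_H = w: 6·15·H^(-2/3) = 10.
So H^(-2/3) = 1/9, which gives H = 27.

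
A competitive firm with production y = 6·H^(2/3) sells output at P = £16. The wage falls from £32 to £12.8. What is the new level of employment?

H* = 125

From P·MP_H = w with MP_H = 4·H^(-1/3), the labor demand is H(w) = (64/w)^(3).
At w = 32: H = 8. At w = 12.8: H = 125.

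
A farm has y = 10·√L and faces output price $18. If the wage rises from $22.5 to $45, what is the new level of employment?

L* = 4

From P·MP_L = w with MP_L = 5·L^(-1/2), the labor demand is L(w) = (90/w)^(2).
At w = 22.5: L = 16. At w = 45: L = 4.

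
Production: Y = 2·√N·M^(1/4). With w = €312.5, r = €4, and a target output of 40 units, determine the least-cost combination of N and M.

Cost minimization requires the marginal rate of technical substitution to equal the input-price ratio: MP_N/MP_M = w/r.
Here MP_N/MP_M = (1/2)·(M/N)/(1/4) = 2·(M/N). Setting this equal to 312.5/4 = 78.125 gives M = 39.0625N.
Substituting into Y = 40: 2·N^(1/2)·(39.0625N)^(1/4) = 40.
Solving, N = 16 and M = 625.

N* = 16, M* = 625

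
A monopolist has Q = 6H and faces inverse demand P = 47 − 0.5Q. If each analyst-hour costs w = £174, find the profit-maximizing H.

Marginal revenue from the inverse demand is MR = 47 − Q.
The marginal product is MP_H = 6.
A monopolist hires until marginal revenue product equals the wage: MR·MP_H = w.
(47 − 6H)·6 = 174, so H = 3.

H* = 3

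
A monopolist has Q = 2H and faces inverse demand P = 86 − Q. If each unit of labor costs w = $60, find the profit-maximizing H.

H* = 14

Marginal revenue from the inverse demand is MR = 86 − 2Q.
The marginal product is MP_H = 2.
A monopolist hires until marginal revenue product equals the wage: MR·MP_H = w.
(86 − 4H)·2 = 60, so H = 14.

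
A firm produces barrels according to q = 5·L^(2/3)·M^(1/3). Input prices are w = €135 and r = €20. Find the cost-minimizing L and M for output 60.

Cost minimization requires the marginal rate of technical substitution to equal the input-price ratio: MP_L/MP_M = w/r.
Here MP_L/MP_M = (2/3)·(M/L)/(1/3) = 2·(M/L). Setting this equal to 135/20 = 6.75 gives M = 3.375L.
Substituting into q = 60: 5·L^(2/3)·(3.375L)^(1/3) = 60.
Solving, L = 8 and M = 27.

L* = 8, M* = 27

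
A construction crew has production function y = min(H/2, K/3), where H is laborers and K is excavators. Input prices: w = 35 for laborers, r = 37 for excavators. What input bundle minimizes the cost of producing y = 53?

With a fixed-proportions technology, the cost-minimizing bundle uses no slack in either input: H/2 = K/3 = y.
So H = 2·53 = 106 and K = 3·53 = 159.

H* = 106, K* = 159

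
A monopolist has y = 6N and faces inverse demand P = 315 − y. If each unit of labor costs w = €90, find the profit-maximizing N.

Marginal revenue from the inverse demand is MR = 315 − 2y.
The marginal product is MP_N = 6.
A monopolist hires until marginal revenue product equals the wage: MR·MP_N = w.
(315 − 12N)·6 = 90, so N = 25.

N* = 25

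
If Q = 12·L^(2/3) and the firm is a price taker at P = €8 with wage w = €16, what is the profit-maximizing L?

L* = 64

MP_L = (2/3)·12·L^(-1/3) = 8·L^(-1/3).
Profit maximization for a price taker requires P·MP_L = w: 8·8·L^(-1/3) = 16.
So L^(-1/3) = 0.25, which gives L = 64.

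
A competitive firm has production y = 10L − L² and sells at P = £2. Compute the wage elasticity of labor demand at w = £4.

From P·MP_L = w with MP_L = 10 − 2L, labor demand is L(w) = (10 − w/2)/2.
dL/dw = −1/(4) = -0.25.
At w = 4, L = 4, so ε = (dL/dw)·(w/L) = (-0.25)·(4/4) = -0.25.

ε = -0.25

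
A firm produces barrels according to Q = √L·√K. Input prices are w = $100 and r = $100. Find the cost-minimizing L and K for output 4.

Cost minimization requires the marginal rate of technical substitution to equal the input-price ratio: MP_L/MP_K = w/r.
Here MP_L/MP_K = (1/2)·(K/L)/(1/2) = (K/L). Setting this equal to 100/100 = 1 gives K = L.
Substituting into Q = 4: L^(1/2)·(L)^(1/2) = 4.
Solving, L = 4 and K = 4.

L* = 4, K* = 4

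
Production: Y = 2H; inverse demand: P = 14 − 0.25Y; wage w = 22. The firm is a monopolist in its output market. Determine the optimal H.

H* = 3

Marginal revenue from the inverse demand is MR = 14 − 0.5Y.
The marginal product is MP_H = 2.
A monopolist hires until marginal revenue product equals the wage: MR·MP_H = w.
(14 − H)·2 = 22, so H = 3.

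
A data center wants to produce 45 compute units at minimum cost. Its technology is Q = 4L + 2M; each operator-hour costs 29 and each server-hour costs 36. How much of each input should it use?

The inputs are perfect substitutes, so the firm uses whichever has the lower cost per unit of output.
Cost per unit of output via L is w/4 = 7.25; via M it is r/2 = 18. L is cheaper.
Producing Q = 45 with L alone: L = 11.25, M = 0.

L* = 11.25, M* = 0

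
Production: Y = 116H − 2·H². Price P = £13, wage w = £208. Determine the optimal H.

H* = 25

The marginal product of H is MP_H = 116 − 4H.
A price-taking firm hires until the value of the marginal product equals the wage: P·MP_H = w, so 13·(116 − 4H) = 208.
Then 116 − 4H = 16, giving H = 25.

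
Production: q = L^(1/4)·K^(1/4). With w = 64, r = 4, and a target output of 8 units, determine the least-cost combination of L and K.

Cost minimization requires the marginal rate of technical substitution to equal the input-price ratio: MP_L/MP_K = w/r.
Here MP_L/MP_K = (1/4)·(K/L)/(1/4) = (K/L). Setting this equal to 64/4 = 16 gives K = 16L.
Substituting into q = 8: L^(1/4)·(16L)^(1/4) = 8.
Solving, L = 16 and K = 256.

L* = 16, K* = 256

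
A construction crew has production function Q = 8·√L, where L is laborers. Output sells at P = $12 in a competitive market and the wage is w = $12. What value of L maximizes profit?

L* = 16

MP_L = (1/2)·8·L^(-1/2) = 4·L^(-1/2).
Profit maximization for a price taker requires P·MP_L = w: 12·4·L^(-1/2) = 12.
So L^(-1/2) = 0.25, which gives L = 16.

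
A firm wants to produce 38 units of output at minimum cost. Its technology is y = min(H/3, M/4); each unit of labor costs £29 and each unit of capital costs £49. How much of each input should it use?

With a fixed-proportions technology, the cost-minimizing bundle uses no slack in either input: H/3 = M/4 = y.
So H = 3·38 = 114 and M = 4·38 = 152.

H* = 114, M* = 152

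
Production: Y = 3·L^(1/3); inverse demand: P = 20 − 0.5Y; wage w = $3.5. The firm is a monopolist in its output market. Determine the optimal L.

Marginal revenue from the inverse demand is MR = 20 − Y.
The marginal product is MP_L = L^(-2/3).
A monopolist hires until marginal revenue product equals the wage: MR·MP_L = w.
At L, Y = 3·L^(1/3). Substituting and solving: (20 − 3·L^(1/3))·L^(-2/3) = 3.5 gives L = 8.

L* = 8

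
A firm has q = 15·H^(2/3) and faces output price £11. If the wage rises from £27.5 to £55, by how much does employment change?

ΔH = -56

From P·MP_H = w with MP_H = 10·H^(-1/3), the labor demand is H(w) = (110/w)^(3).
At w = 27.5: H = 64. At w = 55: H = 8.
ΔH = 8 − 64 = -56.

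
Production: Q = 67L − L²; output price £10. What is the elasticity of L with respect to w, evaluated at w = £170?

From P·MP_L = w with MP_L = 67 − 2L, labor demand is L(w) = (67 − w/10)/2.
dL/dw = −1/(20) = -0.05.
At w = 170, L = 25, so ε = (dL/dw)·(w/L) = (-0.05)·(170/25) = -0.34.

ε = -0.34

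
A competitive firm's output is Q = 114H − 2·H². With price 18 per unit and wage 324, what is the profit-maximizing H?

H* = 24

The marginal product of H is MP_H = 114 − 4H.
A price-taking firm hires until the value of the marginal product equals the wage: P·MP_H = w, so 18·(114 − 4H) = 324.
Then 114 − 4H = 18, giving H = 24.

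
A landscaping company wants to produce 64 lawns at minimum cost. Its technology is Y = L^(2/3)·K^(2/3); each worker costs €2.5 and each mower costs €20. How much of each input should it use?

Cost minimization requires the marginal rate of technical substitution to equal the input-price ratio: MP_L/MP_K = w/r.
Here MP_L/MP_K = (2/3)·(K/L)/(2/3) = (K/L). Setting this equal to 2.5/20 = 0.125 gives K = 0.125L.
Substituting into Y = 64: L^(2/3)·(0.125L)^(2/3) = 64.
Solving, L = 64 and K = 8.

L* = 64, K* = 8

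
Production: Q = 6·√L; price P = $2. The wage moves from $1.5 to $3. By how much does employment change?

ΔL = -12

From P·MP_L = w with MP_L = 3·L^(-1/2), the labor demand is L(w) = (6/w)^(2).
At w = 1.5: L = 16. At w = 3: L = 4.
ΔL = 4 − 16 = -12.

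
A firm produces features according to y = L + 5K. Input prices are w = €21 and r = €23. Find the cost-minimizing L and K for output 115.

The inputs are perfect substitutes, so the firm uses whichever has the lower cost per unit of output.
Cost per unit of output via L is 21; via K it is 4.6. K is cheaper.
Producing y = 115 with K alone: L = 0, K = 23.

L* = 0, K* = 23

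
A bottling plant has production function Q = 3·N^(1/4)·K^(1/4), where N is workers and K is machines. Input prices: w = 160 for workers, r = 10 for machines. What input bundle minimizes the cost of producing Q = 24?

N* = 16, K* = 256

Cost minimization requires the marginal rate of technical substitution to equal the input-price ratio: MP_N/MP_K = w/r.
Here MP_N/MP_K = (1/4)·(K/N)/(1/4) = (K/N). Setting this equal to 160/10 = 16 gives K = 16N.
Substituting into Q = 24: 3·N^(1/4)·(16N)^(1/4) = 24.
Solving, N = 16 and K = 256.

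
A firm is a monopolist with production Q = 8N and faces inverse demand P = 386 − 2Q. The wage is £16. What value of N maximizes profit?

Marginal revenue from the inverse demand is MR = 386 − 4Q.
The marginal product is MP_N = 8.
A monopolist hires until marginal revenue product equals the wage: MR·MP_N = w.
(386 − 32N)·8 = 16, so N = 12.

N* = 12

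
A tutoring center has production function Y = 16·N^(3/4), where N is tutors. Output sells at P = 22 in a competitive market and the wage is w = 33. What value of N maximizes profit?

MP_N = (3/4)·16·N^(-1/4) = 12·N^(-1/4).
Profit maximization for a price taker requires P·MP_N = w: 22·12·N^(-1/4) = 33.
So N^(-1/4) = 0.125, which gives N = 4096.

N* = 4096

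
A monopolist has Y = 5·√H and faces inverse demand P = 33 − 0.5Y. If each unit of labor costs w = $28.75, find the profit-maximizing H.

Marginal revenue from the inverse demand is MR = 33 − Y.
The marginal product is MP_H = 2.5·H^(-1/2).
A monopolist hires until marginal revenue product equals the wage: MR·MP_H = w.
At H, Y = 5·√H. Substituting and solving: (33 − 5·√H)·2.5·H^(-1/2) = 28.75 gives H = 4.

H* = 4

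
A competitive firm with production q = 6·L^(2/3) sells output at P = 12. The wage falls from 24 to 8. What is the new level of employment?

From P·MP_L = w with MP_L = 4·L^(-1/3), the labor demand is L(w) = (48/w)^(3).
At w = 24: L = 8. At w = 8: L = 216.

L* = 216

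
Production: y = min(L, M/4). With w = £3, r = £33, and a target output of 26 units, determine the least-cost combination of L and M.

L* = 26, M* = 104

With a fixed-proportions technology, the cost-minimizing bundle uses no slack in either input: L = M/4 = y.
So L = 26 and M = 4·26 = 104.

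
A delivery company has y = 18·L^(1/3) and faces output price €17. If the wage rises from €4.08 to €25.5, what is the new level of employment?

From P·MP_L = w with MP_L = 6·L^(-2/3), the labor demand is L(w) = (102/w)^(3/2).
At w = 4.08: L = 125. At w = 25.5: L = 8.

L* = 8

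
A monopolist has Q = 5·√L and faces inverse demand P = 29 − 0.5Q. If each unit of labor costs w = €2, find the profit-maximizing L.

Marginal revenue from the inverse demand is MR = 29 − Q.
The marginal product is MP_L = 2.5·L^(-1/2).
A monopolist hires until marginal revenue product equals the wage: MR·MP_L = w.
At L, Q = 5·√L. Substituting and solving: (29 − 5·√L)·2.5·L^(-1/2) = 2 gives L = 25.

L* = 25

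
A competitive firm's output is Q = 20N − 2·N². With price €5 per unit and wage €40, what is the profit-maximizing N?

N* = 3

The marginal product of N is MP_N = 20 − 4N.
A price-taking firm hires until the value of the marginal product equals the wage: P·MP_N = w, so 5·(20 − 4N) = 40.
Then 20 − 4N = 8, giving N = 3.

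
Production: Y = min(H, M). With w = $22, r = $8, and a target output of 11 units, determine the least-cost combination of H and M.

H* = 11, M* = 11

With a fixed-proportions technology, the cost-minimizing bundle uses no slack in either input: H = M = Y.
So H = 11 and M = 11.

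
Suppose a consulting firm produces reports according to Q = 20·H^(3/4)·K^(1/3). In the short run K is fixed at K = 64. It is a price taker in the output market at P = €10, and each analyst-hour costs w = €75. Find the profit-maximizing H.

H* = 4096

With K = 64, MP_H = (3/4)·20·H^(-1/4)·64^(1/3) = 60·H^(-1/4).
Profit maximization for a price taker requires P·MP_H = w: 10·60·H^(-1/4) = 75.
So H^(-1/4) = 0.125, which gives H = 4096.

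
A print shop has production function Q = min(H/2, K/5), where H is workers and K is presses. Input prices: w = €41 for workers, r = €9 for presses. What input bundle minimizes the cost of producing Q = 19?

With a fixed-proportions technology, the cost-minimizing bundle uses no slack in either input: H/2 = K/5 = Q.
So H = 2·19 = 38 and K = 5·19 = 95.

H* = 38, K* = 95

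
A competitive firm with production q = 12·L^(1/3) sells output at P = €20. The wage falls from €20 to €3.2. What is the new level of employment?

From P·MP_L = w with MP_L = 4·L^(-2/3), the labor demand is L(w) = (80/w)^(3/2).
At w = 20: L = 8. At w = 3.2: L = 125.

L* = 125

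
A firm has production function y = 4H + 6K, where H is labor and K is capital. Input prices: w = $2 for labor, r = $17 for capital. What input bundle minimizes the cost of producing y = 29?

The inputs are perfect substitutes, so the firm uses whichever has the lower cost per unit of output.
Cost per unit of output via H is w/4 = 0.5; via K it is r/6 = 17/6. H is cheaper.
Producing y = 29 with H alone: H = 7.25, K = 0.

H* = 7.25, K* = 0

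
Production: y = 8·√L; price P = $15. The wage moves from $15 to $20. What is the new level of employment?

From P·MP_L = w with MP_L = 4·L^(-1/2), the labor demand is L(w) = (60/w)^(2).
At w = 15: L = 16. At w = 20: L = 9.

L* = 9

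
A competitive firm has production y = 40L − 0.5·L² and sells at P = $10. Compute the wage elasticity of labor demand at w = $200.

ε = -1

From P·MP_L = w with MP_L = 40 − L, labor demand is L(w) = 40 − w/10.
dL/dw = −1/(10) = -0.1.
At w = 200, L = 20, so ε = (dL/dw)·(w/L) = (-0.1)·(200/20) = -1.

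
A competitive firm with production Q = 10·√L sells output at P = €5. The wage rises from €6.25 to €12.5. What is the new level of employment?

L* = 4

From P·MP_L = w with MP_L = 5·L^(-1/2), the labor demand is L(w) = (25/w)^(2).
At w = 6.25: L = 16. At w = 12.5: L = 4.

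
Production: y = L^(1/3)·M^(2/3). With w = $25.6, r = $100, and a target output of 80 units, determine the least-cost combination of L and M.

L* = 125, M* = 64

Cost minimization requires the marginal rate of technical substitution to equal the input-price ratio: MP_L/MP_M = w/r.
Here MP_L/MP_M = (1/3)·(M/L)/(2/3) = 0.5·(M/L). Setting this equal to 25.6/100 = 0.256 gives M = 0.512L.
Substituting into y = 80: L^(1/3)·(0.512L)^(2/3) = 80.
Solving, L = 125 and M = 64.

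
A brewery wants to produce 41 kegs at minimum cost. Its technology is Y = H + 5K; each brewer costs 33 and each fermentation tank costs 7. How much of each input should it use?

H* = 0, K* = 8.2

The inputs are perfect substitutes, so the firm uses whichever has the lower cost per unit of output.
Cost per unit of output via H is 33; via K it is 1.4. K is cheaper.
Producing Y = 41 with K alone: H = 0, K = 8.2.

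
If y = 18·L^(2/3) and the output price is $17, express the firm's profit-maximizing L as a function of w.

L(w) = 8489664/w³

MP_L = (2/3)·18·L^(-1/3) = 12·L^(-1/3).
Setting P·MP_L = w: 204·L^(-1/3) = w.
Solving for L: L^(-1/3) = w/204, so L = (204/w)^(3).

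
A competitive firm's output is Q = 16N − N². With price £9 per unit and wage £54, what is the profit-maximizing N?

N* = 5

The marginal product of N is MP_N = 16 − 2N.
A price-taking firm hires until the value of the marginal product equals the wage: P·MP_N = w, so 9·(16 − 2N) = 54.
Then 16 − 2N = 6, giving N = 5.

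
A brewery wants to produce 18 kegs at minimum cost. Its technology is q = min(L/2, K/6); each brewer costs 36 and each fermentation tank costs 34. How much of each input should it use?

With a fixed-proportions technology, the cost-minimizing bundle uses no slack in either input: L/2 = K/6 = q.
So L = 2·18 = 36 and K = 6·18 = 108.

L* = 36, K* = 108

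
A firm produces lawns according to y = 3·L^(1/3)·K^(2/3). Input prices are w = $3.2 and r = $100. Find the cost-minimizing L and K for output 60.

Cost minimization requires the marginal rate of technical substitution to equal the input-price ratio: MP_L/MP_K = w/r.
Here MP_L/MP_K = (1/3)·(K/L)/(2/3) = 0.5·(K/L). Setting this equal to 3.2/100 = 0.032 gives K = 0.064L.
Substituting into y = 60: 3·L^(1/3)·(0.064L)^(2/3) = 60.
Solving, L = 125 and K = 8.

L* = 125, K* = 8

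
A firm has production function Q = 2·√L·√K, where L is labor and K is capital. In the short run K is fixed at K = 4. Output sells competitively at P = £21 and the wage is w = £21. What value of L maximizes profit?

With K = 4, MP_L = (1/2)·2·L^(-1/2)·4^(1/2) = 2·L^(-1/2).
Profit maximization for a price taker requires P·MP_L = w: 21·2·L^(-1/2) = 21.
So L^(-1/2) = 0.5, which gives L = 4.

L* = 4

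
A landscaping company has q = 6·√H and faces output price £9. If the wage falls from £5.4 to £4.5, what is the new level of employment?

From P·MP_H = w with MP_H = 3·H^(-1/2), the labor demand is H(w) = (27/w)^(2).
At w = 5.4: H = 25. At w = 4.5: H = 36.

H* = 36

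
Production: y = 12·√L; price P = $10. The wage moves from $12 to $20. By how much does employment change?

ΔL = -16

From P·MP_L = w with MP_L = 6·L^(-1/2), the labor demand is L(w) = (60/w)^(2).
At w = 12: L = 25. At w = 20: L = 9.
ΔL = 9 − 25 = -16.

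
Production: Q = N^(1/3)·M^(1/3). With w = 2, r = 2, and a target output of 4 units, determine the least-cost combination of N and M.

N* = 8, M* = 8

Cost minimization requires the marginal rate of technical substitution to equal the input-price ratio: MP_N/MP_M = w/r.
Here MP_N/MP_M = (1/3)·(M/N)/(1/3) = (M/N). Setting this equal to 2/2 = 1 gives M = N.
Substituting into Q = 4: N^(1/3)·(N)^(1/3) = 4.
Solving, N = 8 and M = 8.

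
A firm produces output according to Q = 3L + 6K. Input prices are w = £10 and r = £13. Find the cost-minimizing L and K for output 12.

L* = 0, K* = 2

The inputs are perfect substitutes, so the firm uses whichever has the lower cost per unit of output.
Cost per unit of output via L is w/3 = 10/3; via K it is r/6 = 13/6. K is cheaper.
Producing Q = 12 with K alone: L = 0, K = 2.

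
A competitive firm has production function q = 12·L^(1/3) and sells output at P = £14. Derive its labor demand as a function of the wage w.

MP_L = (1/3)·12·L^(-2/3) = 4·L^(-2/3).
Setting P·MP_L = w: 56·L^(-2/3) = w.
Solving for L: L^(-2/3) = w/56, so L = (56/w)^(3/2).

L(w) = (56/w)^(3/2)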